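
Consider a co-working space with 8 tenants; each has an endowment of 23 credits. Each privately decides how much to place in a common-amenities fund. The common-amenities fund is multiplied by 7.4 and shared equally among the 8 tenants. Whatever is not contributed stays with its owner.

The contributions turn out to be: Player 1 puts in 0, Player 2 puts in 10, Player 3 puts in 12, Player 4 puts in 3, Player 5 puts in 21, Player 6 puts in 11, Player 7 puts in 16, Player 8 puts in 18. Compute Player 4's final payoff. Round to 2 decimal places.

104.18 credits

Total contributed: 0 + 10 + 12 + 3 + 21 + 11 + 16 + 18 = 91.
Each receives 7.4 × 91 / 8 = 84.18 from the common-amenities fund.
Player 4 keeps 23 − 3 = 20, so Player 4's payoff is 20 + 84.18 = 104.18.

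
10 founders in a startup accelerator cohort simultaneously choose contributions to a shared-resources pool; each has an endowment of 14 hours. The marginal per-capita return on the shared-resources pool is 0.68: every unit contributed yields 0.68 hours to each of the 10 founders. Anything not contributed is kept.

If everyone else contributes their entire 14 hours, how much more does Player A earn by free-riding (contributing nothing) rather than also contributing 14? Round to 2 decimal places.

Switching from a contribution of 14 to 0 lets Player A keep an extra 14 hours, but lowers the shared-resources pool by 14, which costs Player A their own share of that drop: 0.68 × 14 = 9.52.
Net gain = 14 − 9.52 = 4.48. The private return per contributed unit (0.68) is below 1, so free-riding is indeed the best response regardless of what the others do.

4.48 hours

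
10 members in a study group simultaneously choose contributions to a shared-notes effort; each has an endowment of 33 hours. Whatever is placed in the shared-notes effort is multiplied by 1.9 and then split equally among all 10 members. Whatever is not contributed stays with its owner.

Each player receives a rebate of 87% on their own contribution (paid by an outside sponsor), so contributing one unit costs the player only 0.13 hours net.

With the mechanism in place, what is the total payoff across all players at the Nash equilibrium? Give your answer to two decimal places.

The effective private return per unit is now (1.9/10) / 0.13 = 1.4615 > 1, so every player's dominant strategy flips to full contribution.
At the Nash equilibrium everyone contributes 33. Group total payoff = 10 × (33 × 0.87 + 1.9 × 33) = 914.10.

914.10 hours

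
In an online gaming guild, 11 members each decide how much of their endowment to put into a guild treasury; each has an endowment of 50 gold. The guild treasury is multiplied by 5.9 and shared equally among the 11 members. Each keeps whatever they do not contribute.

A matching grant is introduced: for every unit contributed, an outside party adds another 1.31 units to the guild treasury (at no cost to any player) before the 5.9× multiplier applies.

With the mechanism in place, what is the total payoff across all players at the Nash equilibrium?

With the mechanism, a contributed unit returns 5.9 × 2.31 / 11 = 1.2390 per unit of net cost to the contributor — now above 1 — so contributing fully is weakly dominant for every player.
At the Nash equilibrium everyone contributes 50. Group total payoff = 5.9 × 2.31 × 550 = 7495.95.

7495.95 gold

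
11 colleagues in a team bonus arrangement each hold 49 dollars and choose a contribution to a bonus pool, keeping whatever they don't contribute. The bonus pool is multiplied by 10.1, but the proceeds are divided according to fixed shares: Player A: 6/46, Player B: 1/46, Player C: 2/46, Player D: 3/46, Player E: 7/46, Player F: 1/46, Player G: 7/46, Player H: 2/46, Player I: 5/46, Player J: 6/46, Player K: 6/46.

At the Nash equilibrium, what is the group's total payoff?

Player j's private return per contributed unit is 10.1 × (j's share). Contributing is weakly dominant for j when that share is at least 1/10.1 = 0.0990, and contributing 0 is dominant otherwise.
Player A, Player E, Player G, Player I, Player J and Player K are above the threshold, contributing 49 each; the remaining 5 contribute 0. Total contributed: 294.
The bonus pool pays out 10.1 × 294 = 2969.40 in total (split across the unequal shares, but the aggregate is all that matters for the group sum).
The 5 free-riders keep 49 each, adding 245. Group total = 245 + 2969.40 = 3214.40.

3214.40 dollars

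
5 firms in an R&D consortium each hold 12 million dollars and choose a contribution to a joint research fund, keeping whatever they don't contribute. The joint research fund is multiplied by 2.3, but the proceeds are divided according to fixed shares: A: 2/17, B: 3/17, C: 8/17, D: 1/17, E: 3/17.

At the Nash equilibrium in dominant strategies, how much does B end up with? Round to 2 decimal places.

16.87 million dollars

Each unit j contributes comes back to j as 2.3 × (j's share), so j prefers to contribute only if that share exceeds 1/2.3 = 0.4348; otherwise keeping the unit dominates.
Only C (8/17) clears that bar, contributing 12; the remaining 4 contribute 0. Total contributed: 12.
B keeps 12 and receives 2.3 × 12 × 3/17 = 4.87 from the joint research fund, for a payoff of 16.87.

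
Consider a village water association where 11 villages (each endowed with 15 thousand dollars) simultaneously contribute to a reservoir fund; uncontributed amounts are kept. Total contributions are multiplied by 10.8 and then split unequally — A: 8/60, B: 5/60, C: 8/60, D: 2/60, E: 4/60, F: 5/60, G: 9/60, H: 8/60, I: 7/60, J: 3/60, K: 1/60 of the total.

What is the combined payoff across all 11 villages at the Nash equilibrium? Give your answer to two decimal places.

For player j, contributing a unit is worthwhile iff 10.8 × (j's share) ≥ 1, i.e. iff j's share is at least 0.0926.
A, C, G, H and I clear that bar, contributing 15 each; the remaining 6 contribute 0. Total contributed: 75.
The reservoir fund pays out 10.8 × 75 = 810.00 in total (split across the unequal shares, but the aggregate is all that matters for the group sum).
The 6 free-riders keep 15 each, adding 90. Group total = 90 + 810.00 = 900.00.

900.00 thousand dollars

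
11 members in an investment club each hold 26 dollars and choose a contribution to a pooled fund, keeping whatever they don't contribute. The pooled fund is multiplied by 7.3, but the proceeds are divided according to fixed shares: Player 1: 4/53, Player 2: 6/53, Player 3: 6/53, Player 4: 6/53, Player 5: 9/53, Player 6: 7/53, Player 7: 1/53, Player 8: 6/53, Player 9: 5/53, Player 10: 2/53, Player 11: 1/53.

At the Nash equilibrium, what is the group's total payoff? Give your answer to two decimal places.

Each unit j contributes comes back to j as 7.3 × (j's share), so j prefers to contribute only if that share exceeds 1/7.3 = 0.1370; otherwise keeping the unit dominates.
The only share above 0.1370 is Player 5's 9/53, contributing 26; the remaining 10 contribute 0. Total contributed: 26.
The pooled fund pays out 7.3 × 26 = 189.80 in total (split across the unequal shares, but the aggregate is all that matters for the group sum).
The 10 free-riders keep 26 each, adding 260. Group total = 260 + 189.80 = 449.80.

449.80 dollars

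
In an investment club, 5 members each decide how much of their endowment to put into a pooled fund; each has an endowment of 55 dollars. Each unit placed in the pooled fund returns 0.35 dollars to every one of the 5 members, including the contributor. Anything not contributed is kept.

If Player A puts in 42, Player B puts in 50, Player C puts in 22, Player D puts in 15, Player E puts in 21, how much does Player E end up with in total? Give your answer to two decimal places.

86.50 dollars

Total contributed: 42 + 50 + 22 + 15 + 21 = 150.
Each receives 0.35 × 150 = 52.50 from the pooled fund.
Player E keeps 55 − 21 = 34, so Player E's payoff is 34 + 52.50 = 86.50.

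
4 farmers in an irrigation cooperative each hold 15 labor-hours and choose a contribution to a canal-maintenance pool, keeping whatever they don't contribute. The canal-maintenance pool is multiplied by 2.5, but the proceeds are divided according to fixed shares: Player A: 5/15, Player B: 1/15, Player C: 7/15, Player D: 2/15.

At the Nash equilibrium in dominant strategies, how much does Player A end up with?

27.50 labor-hours

A player with share s gets back 2.5·s per unit contributed, so full contribution is dominant for anyone with s > 1/2.5 = 0.4000 and zero contribution is dominant for anyone below.
Player C alone (share 7/15) is above the threshold, contributing 15; the remaining 3 contribute 0. Total contributed: 15.
Player A keeps 15 and receives 2.5 × 15 × 5/15 = 12.50 from the canal-maintenance pool, for a payoff of 27.50.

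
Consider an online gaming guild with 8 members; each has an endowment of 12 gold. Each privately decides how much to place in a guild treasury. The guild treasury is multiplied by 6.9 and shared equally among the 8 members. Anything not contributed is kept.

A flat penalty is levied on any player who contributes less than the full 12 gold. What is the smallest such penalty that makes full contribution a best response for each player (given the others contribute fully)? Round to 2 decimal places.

1.65 gold

Given the others contribute fully, the best deviation is to contribute 0 (any partial contribution still incurs the fine and gives up units whose private return 0.8625 is below 1).
Deviating from 12 to 0 saves 12 gold but forfeits the deviator's share of the drop in the guild treasury: 6.9/8 × 12 = 10.35.
So the deviation gain is 12 − 10.35 = 1.65, and the fine must be at least 1.65 gold to wipe it out.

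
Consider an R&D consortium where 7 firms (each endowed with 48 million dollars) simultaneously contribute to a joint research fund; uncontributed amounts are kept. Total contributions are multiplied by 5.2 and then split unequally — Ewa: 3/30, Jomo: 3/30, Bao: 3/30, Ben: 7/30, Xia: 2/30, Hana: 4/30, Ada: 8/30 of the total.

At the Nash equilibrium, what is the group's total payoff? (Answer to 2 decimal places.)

739.20 million dollars

A player with share s gets back 5.2·s per unit contributed, so full contribution is dominant for anyone with s > 1/5.2 = 0.1923 and zero contribution is dominant for anyone below.
The shares above 0.1923 belong to Ben and Ada, contributing 48 each; the remaining 5 contribute 0. Total contributed: 96.
The joint research fund pays out 5.2 × 96 = 499.20 in total (split across the unequal shares, but the aggregate is all that matters for the group sum).
The 5 free-riders keep 48 each, adding 240. Group total = 240 + 499.20 = 739.20.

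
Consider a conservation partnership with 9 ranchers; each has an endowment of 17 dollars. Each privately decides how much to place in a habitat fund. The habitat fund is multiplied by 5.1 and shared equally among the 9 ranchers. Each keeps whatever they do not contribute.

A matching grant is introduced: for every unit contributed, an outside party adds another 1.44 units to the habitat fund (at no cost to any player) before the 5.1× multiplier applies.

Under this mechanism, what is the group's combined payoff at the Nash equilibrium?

Under the mechanism each unit contributed yields 5.1 × 2.44 / 9 = 1.3827 back to its contributor per unit of net cost, which exceeds 1, making full contribution the dominant choice for everyone.
At the Nash equilibrium everyone contributes 17. Group total payoff = 5.1 × 2.44 × 153 = 1903.93.

1903.93 dollars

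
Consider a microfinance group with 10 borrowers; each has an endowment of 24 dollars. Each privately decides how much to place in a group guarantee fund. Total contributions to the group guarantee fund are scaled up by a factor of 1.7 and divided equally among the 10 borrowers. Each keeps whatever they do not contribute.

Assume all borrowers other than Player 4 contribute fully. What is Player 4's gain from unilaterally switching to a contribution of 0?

19.92 dollars

Switching from a contribution of 24 to 0 lets Player 4 keep an extra 24 dollars, but lowers the group guarantee fund by 24, which costs Player 4 their own share of that drop: 1.7/10 × 24 = 4.08.
Net gain = 24 − 4.08 = 19.92. The private return per contributed unit (0.1700) is below 1, so free-riding is indeed the best response regardless of what the others do.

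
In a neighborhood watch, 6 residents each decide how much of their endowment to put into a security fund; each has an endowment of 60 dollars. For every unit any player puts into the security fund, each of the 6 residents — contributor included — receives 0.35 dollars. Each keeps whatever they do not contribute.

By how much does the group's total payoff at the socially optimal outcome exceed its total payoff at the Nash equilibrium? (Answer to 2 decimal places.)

396.00 dollars

The private return per contributed unit is 0.35 < 1, so contributing 0 is dominant for every player. At the Nash equilibrium everyone keeps their 60, and the group total is 6 × 60 = 360.
Each contributed unit returns 2.100 to the group as a whole (0.35 to each of 6 players), which exceeds 1, so the social optimum is full contribution: group total = 2.100 × 360 = 756.00.
Efficiency loss = 756.00 − 360 = 396.00.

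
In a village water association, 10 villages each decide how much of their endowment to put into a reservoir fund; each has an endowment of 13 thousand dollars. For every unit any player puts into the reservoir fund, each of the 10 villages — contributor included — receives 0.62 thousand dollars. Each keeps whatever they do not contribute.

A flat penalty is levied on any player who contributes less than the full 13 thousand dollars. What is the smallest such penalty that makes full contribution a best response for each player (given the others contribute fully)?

Given the others contribute fully, the best deviation is to contribute 0 (any partial contribution still incurs the fine and gives up units whose private return 0.62 is below 1).
Deviating from 13 to 0 saves 13 thousand dollars but forfeits the deviator's share of the drop in the reservoir fund: 0.62 × 13 = 8.06.
So the deviation gain is 13 − 8.06 = 4.94, and the fine must be at least 4.94 thousand dollars to wipe it out.

4.94 thousand dollars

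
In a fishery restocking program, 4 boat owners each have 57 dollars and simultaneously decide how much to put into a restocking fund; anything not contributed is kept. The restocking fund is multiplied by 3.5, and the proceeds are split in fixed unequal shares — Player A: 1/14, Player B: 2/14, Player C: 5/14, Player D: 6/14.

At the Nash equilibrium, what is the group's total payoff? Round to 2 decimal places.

513.00 dollars

For player j, contributing a unit is worthwhile iff 3.5 × (j's share) ≥ 1, i.e. iff j's share is at least 0.2857.
Player C and Player D clear that bar, contributing 57 each; the remaining 2 contribute 0. Total contributed: 114.
The restocking fund pays out 3.5 × 114 = 399.00 in total (split across the unequal shares, but the aggregate is all that matters for the group sum).
The 2 free-riders keep 57 each, adding 114. Group total = 114 + 399.00 = 513.00.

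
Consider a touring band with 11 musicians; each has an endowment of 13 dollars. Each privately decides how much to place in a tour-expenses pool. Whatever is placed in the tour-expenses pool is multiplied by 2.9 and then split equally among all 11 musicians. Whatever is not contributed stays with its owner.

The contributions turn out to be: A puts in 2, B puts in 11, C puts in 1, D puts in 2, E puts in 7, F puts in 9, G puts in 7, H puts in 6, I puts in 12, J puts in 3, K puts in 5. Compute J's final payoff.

27.14 dollars

Total contributed: 2 + 11 + 1 + 2 + 7 + 9 + 7 + 6 + 12 + 3 + 5 = 65.
Each receives 2.9 × 65 / 11 = 17.14 from the tour-expenses pool.
J keeps 13 − 3 = 10, so J's payoff is 10 + 17.14 = 27.14.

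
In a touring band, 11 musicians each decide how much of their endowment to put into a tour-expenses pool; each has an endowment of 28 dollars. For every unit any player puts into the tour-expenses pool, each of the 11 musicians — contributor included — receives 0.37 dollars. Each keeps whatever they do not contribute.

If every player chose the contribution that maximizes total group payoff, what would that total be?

Each contributed unit returns 4.070 to the group as a whole (0.37 to each of 11 players), which exceeds 1, so the social optimum is full contribution: group total = 4.070 × 308 = 1253.56.

1253.56 dollars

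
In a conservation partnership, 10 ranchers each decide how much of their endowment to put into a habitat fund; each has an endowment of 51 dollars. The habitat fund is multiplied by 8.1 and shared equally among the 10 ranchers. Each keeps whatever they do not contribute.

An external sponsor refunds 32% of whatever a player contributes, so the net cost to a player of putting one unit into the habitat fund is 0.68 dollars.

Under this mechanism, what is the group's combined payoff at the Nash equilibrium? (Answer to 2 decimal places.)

4294.20 dollars

The effective private return per unit is now (8.1/10) / 0.68 = 1.1912 > 1, so every player's dominant strategy flips to full contribution.
So the Nash equilibrium is full contribution by all 10; the group earns 10 × (51 × 0.32 + 8.1 × 51) = 4294.20.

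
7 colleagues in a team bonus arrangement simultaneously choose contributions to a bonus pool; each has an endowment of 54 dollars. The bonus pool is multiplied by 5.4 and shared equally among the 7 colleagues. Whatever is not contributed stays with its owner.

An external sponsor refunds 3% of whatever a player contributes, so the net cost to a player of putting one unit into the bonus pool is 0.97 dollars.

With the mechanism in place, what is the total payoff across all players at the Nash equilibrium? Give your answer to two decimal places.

378.00 dollars

Even with the mechanism, each unit contributed returns only (5.4/7) / 0.97 = 0.7953 per unit of net cost, so contributing nothing is still dominant.
Everyone keeps their endowment and the group total is 7 × 54 = 378.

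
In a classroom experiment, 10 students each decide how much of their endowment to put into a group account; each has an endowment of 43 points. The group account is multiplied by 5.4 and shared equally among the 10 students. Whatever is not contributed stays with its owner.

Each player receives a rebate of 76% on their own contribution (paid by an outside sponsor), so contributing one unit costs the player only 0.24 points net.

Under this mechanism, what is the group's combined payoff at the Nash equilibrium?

2648.80 points

With the mechanism, a contributed unit returns (5.4/10) / 0.24 = 2.2500 per unit of net cost to the contributor — now above 1 — so contributing fully is weakly dominant for every player.
At the Nash equilibrium everyone contributes 43. Group total payoff = 10 × (43 × 0.76 + 5.4 × 43) = 2648.80.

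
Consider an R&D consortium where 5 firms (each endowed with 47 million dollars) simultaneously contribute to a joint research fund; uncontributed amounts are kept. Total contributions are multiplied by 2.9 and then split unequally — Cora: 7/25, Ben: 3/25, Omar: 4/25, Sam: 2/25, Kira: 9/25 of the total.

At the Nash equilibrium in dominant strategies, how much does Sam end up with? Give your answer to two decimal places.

Each unit j contributes comes back to j as 2.9 × (j's share), so j prefers to contribute only if that share exceeds 1/2.9 = 0.3448; otherwise keeping the unit dominates.
The only share above 0.3448 is Kira's 9/25, contributing 47; the remaining 4 contribute 0. Total contributed: 47.
Sam keeps 47 and receives 2.9 × 47 × 2/25 = 10.90 from the joint research fund, for a payoff of 57.90.

57.90 million dollars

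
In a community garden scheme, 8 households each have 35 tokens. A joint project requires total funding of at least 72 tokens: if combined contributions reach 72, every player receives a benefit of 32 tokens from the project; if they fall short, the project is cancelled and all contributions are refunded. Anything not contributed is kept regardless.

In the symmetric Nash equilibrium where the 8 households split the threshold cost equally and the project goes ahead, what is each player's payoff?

58 tokens

Equal share of the threshold: 72/8 = 9.
At this profile no one gains by cutting their contribution: any cut drops the total below 72, the project is cancelled, contributions are refunded, and the deviator ends with 35, which is less than 35 − 9 + 32 = 58. Contributing more than 9 just wastes the excess. So contributing exactly 9 is a best response.
Each player's payoff: 35 − 9 + 32 = 58.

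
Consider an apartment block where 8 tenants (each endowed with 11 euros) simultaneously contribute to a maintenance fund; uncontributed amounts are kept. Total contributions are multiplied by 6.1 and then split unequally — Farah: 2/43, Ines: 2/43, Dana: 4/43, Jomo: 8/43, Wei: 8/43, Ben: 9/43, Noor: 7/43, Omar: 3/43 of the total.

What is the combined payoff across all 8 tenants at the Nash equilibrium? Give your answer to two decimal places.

256.30 euros

For player j, contributing a unit is worthwhile iff 6.1 × (j's share) ≥ 1, i.e. iff j's share is at least 0.1639.
Jomo, Wei and Ben are above the threshold, contributing 11 each; the remaining 5 contribute 0. Total contributed: 33.
The maintenance fund pays out 6.1 × 33 = 201.30 in total (split across the unequal shares, but the aggregate is all that matters for the group sum).
The 5 free-riders keep 11 each, adding 55. Group total = 55 + 201.30 = 256.30.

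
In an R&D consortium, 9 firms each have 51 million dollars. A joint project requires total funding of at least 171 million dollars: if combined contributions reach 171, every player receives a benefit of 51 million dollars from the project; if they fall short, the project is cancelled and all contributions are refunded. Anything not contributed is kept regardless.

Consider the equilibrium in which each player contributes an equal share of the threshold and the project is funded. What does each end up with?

83 million dollars

Equal share of the threshold: 171/9 = 19.
At this profile no one gains by cutting their contribution: any cut drops the total below 171, the project is cancelled, contributions are refunded, and the deviator ends with 51, which is less than 51 − 19 + 51 = 83. Contributing more than 19 just wastes the excess. So contributing exactly 19 is a best response.
Each player's payoff: 51 − 19 + 51 = 83.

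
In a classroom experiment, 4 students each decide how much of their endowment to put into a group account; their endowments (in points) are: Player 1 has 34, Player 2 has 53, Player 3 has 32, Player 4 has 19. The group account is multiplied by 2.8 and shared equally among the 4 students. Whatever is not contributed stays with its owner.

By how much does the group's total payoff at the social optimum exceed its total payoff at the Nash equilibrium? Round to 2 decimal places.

The private return per contributed unit is 2.8/4 = 0.7000 < 1 for every player regardless of endowment, so the Nash equilibrium is zero contribution and the group total is Σ E_j = 34 + 53 + 32 + 19 = 138.
Each contributed unit returns 2.800 to the group, so the social optimum is full contribution by everyone: group total = 2.800 × 138 = 386.40.
Efficiency loss = (2.800 − 1) × 138 = 248.40.

248.40 points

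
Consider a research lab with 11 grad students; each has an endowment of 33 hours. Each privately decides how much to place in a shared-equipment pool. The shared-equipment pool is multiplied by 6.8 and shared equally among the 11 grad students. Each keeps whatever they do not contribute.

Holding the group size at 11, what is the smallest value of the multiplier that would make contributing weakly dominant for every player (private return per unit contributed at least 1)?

11

A contributed unit returns (multiplier)/11 to its contributor.
This reaches 1 exactly when the multiplier is 11.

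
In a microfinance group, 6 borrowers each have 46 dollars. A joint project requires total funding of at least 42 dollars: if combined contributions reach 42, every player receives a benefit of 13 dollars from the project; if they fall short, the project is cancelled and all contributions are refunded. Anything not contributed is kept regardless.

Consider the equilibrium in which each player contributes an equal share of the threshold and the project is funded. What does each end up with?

52 dollars

Equal share of the threshold: 42/6 = 7.
At this profile no one gains by cutting their contribution: any cut drops the total below 42, the project is cancelled, contributions are refunded, and the deviator ends with 46, which is less than 46 − 7 + 13 = 52. Contributing more than 7 just wastes the excess. So contributing exactly 7 is a best response.
Each player's payoff: 46 − 7 + 13 = 52.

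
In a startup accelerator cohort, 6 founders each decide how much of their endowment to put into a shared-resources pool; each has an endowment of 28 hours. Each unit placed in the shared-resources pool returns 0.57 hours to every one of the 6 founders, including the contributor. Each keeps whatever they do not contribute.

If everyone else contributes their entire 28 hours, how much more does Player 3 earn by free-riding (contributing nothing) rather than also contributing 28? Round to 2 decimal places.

Switching from a contribution of 28 to 0 lets Player 3 keep an extra 28 hours, but lowers the shared-resources pool by 28, which costs Player 3 their own share of that drop: 0.57 × 28 = 15.96.
Net gain = 28 − 15.96 = 12.04. The private return per contributed unit (0.57) is below 1, so free-riding is indeed the best response regardless of what the others do.

12.04 hours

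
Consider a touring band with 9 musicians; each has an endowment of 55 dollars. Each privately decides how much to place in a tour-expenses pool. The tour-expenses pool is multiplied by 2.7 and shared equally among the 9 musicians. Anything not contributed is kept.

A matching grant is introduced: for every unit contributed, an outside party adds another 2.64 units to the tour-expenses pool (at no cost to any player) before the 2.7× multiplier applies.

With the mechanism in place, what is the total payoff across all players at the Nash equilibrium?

4864.86 dollars

The effective private return per unit is now 2.7 × 3.64 / 9 = 1.0920 > 1, so every player's dominant strategy flips to full contribution.
At the Nash equilibrium everyone contributes 55. Group total payoff = 2.7 × 3.64 × 495 = 4864.86.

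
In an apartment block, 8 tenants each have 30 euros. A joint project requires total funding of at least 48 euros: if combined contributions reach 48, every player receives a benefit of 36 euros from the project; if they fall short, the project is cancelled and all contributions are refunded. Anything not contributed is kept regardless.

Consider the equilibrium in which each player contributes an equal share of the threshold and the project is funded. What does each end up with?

Equal share of the threshold: 48/8 = 6.
At this profile no one gains by cutting their contribution: any cut drops the total below 48, the project is cancelled, contributions are refunded, and the deviator ends with 30, which is less than 30 − 6 + 36 = 60. Contributing more than 6 just wastes the excess. So contributing exactly 6 is a best response.
Each player's payoff: 30 − 6 + 36 = 60.

60 euros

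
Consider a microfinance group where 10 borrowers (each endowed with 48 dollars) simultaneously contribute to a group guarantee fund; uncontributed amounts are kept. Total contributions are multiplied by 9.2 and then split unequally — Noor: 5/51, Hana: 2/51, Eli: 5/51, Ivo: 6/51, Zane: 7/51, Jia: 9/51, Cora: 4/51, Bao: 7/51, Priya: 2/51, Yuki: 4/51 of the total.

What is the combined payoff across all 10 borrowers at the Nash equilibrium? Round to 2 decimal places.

2054.40 dollars

Player j's private return per contributed unit is 9.2 × (j's share). Contributing is weakly dominant for j when that share is at least 1/9.2 = 0.1087, and contributing 0 is dominant otherwise.
Ivo, Zane, Jia and Bao are above the threshold, contributing 48 each; the remaining 6 contribute 0. Total contributed: 192.
The group guarantee fund pays out 9.2 × 192 = 1766.40 in total (split across the unequal shares, but the aggregate is all that matters for the group sum).
The 6 free-riders keep 48 each, adding 288. Group total = 288 + 1766.40 = 2054.40.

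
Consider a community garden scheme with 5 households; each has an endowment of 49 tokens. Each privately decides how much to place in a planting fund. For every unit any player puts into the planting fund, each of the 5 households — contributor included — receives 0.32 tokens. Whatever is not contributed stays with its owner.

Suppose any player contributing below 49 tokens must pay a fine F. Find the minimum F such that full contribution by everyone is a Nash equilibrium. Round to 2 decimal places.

Given the others contribute fully, the best deviation is to contribute 0 (any partial contribution still incurs the fine and gives up units whose private return 0.32 is below 1).
Deviating from 49 to 0 saves 49 tokens but forfeits the deviator's share of the drop in the planting fund: 0.32 × 49 = 15.68.
So the deviation gain is 49 − 15.68 = 33.32, and the fine must be at least 33.32 tokens to wipe it out.

33.32 tokens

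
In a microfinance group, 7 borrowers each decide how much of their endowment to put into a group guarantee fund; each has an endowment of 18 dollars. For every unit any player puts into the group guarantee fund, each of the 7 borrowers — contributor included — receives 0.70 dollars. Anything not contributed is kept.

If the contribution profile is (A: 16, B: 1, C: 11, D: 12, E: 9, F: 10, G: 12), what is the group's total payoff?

Total contributed: 16 + 1 + 11 + 12 + 9 + 10 + 12 = 71; total kept: 7 × 18 − 71 = 55.
The group guarantee fund pays out 0.70 × 7 × 71 = 347.90 in aggregate.
Group total = 55 + 347.90 = 402.90.

402.90 dollars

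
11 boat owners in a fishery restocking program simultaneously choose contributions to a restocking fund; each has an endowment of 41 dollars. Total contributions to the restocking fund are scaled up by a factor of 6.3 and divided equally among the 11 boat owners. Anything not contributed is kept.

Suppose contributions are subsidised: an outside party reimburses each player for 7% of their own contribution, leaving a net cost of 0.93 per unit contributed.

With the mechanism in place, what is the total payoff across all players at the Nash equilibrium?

451.00 dollars

With the mechanism, a contributed unit returns (6.3/11) / 0.93 = 0.6158 per unit of net cost — still below 1 — so contributing 0 remains dominant for every player.
Everyone keeps their endowment and the group total is 11 × 41 = 451.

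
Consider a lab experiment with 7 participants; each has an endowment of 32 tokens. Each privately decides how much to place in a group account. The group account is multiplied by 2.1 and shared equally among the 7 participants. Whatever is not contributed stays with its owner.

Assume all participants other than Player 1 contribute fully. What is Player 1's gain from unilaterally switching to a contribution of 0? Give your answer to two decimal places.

Switching from a contribution of 32 to 0 lets Player 1 keep an extra 32 tokens, but lowers the group account by 32, which costs Player 1 their own share of that drop: 2.1/7 × 32 = 9.60.
Net gain = 32 − 9.60 = 22.40. The private return per contributed unit (0.3000) is below 1, so free-riding is indeed the best response regardless of what the others do.

22.40 tokens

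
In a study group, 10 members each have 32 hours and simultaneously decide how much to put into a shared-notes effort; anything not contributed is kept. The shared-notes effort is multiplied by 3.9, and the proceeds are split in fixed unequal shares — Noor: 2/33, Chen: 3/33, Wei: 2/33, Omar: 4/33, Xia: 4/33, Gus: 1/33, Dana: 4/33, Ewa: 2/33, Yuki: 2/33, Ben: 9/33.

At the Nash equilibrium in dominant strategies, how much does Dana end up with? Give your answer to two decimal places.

Player j's private return per contributed unit is 3.9 × (j's share). Contributing is weakly dominant for j when that share is at least 1/3.9 = 0.2564, and contributing 0 is dominant otherwise.
Only Ben (9/33) clears that bar, contributing 32; the remaining 9 contribute 0. Total contributed: 32.
Dana keeps 32 and receives 3.9 × 32 × 4/33 = 15.13 from the shared-notes effort, for a payoff of 47.13.

47.13 hours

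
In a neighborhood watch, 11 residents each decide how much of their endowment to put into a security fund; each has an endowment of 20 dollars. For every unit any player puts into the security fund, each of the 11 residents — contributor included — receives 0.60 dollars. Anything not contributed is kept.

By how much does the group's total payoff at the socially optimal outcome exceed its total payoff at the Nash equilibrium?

1232.00 dollars

The private return per contributed unit is 0.60 < 1, so contributing 0 is dominant for every player. At the Nash equilibrium everyone keeps their 20, and the group total is 11 × 20 = 220.
Each contributed unit returns 6.600 to the group as a whole (0.60 to each of 11 players), which exceeds 1, so the social optimum is full contribution: group total = 6.600 × 220 = 1452.00.
Efficiency loss = 1452.00 − 220 = 1232.00.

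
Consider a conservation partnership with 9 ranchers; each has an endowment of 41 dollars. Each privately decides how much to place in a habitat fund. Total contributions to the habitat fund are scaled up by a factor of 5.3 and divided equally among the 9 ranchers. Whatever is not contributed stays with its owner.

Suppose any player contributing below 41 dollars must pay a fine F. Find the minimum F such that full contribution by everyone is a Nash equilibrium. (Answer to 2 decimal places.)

Given the others contribute fully, the best deviation is to contribute 0 (any partial contribution still incurs the fine and gives up units whose private return 0.5889 is below 1).
Deviating from 41 to 0 saves 41 dollars but forfeits the deviator's share of the drop in the habitat fund: 5.3/9 × 41 = 24.14.
So the deviation gain is 41 − 24.14 = 16.86, and the fine must be at least 16.86 dollars to wipe it out.

16.86 dollars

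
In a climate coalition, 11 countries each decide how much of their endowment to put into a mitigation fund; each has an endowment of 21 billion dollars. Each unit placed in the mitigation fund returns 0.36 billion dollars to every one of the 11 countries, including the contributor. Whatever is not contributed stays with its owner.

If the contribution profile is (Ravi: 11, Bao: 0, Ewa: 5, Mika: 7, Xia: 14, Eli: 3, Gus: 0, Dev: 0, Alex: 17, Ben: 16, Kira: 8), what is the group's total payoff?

Total contributed: 11 + 0 + 5 + 7 + 14 + 3 + 0 + 0 + 17 + 16 + 8 = 81; total kept: 11 × 21 − 81 = 150.
The mitigation fund pays out 0.36 × 11 × 81 = 320.76 in aggregate.
Group total = 150 + 320.76 = 470.76.

470.76 billion dollars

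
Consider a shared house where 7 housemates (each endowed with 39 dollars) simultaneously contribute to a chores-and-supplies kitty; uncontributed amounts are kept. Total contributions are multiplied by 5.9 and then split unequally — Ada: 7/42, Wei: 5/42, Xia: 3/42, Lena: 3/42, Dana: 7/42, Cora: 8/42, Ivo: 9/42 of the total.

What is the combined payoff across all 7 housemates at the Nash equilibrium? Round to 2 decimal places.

655.20 dollars

A player with share s gets back 5.9·s per unit contributed, so full contribution is dominant for anyone with s > 1/5.9 = 0.1695 and zero contribution is dominant for anyone below.
The shares above 0.1695 belong to Cora and Ivo, contributing 39 each; the remaining 5 contribute 0. Total contributed: 78.
The chores-and-supplies kitty pays out 5.9 × 78 = 460.20 in total (split across the unequal shares, but the aggregate is all that matters for the group sum).
The 5 free-riders keep 39 each, adding 195. Group total = 195 + 460.20 = 655.20.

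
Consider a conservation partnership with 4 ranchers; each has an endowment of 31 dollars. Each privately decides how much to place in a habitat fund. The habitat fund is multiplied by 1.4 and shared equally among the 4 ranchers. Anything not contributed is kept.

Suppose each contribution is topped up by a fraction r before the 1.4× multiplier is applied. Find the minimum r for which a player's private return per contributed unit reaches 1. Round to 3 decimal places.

With matching at rate r, one contributed unit becomes (1 + r) in the habitat fund and returns 1.4 × (1 + r) / 4 to the contributor.
Setting this equal to 1: 1 + r = 4/1.4 = 2.8571.
So the minimum matching rate is r = 2.8571 − 1 = 1.857.

1.857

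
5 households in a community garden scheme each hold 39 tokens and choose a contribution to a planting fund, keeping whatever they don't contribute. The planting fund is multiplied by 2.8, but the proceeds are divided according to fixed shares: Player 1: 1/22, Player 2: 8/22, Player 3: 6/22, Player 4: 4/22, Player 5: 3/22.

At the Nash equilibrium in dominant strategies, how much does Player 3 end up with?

A player with share s gets back 2.8·s per unit contributed, so full contribution is dominant for anyone with s > 1/2.8 = 0.3571 and zero contribution is dominant for anyone below.
Player 2 alone (share 8/22) is above the threshold, contributing 39; the remaining 4 contribute 0. Total contributed: 39.
Player 3 keeps 39 and receives 2.8 × 39 × 6/22 = 29.78 from the planting fund, for a payoff of 68.78.

68.78 tokens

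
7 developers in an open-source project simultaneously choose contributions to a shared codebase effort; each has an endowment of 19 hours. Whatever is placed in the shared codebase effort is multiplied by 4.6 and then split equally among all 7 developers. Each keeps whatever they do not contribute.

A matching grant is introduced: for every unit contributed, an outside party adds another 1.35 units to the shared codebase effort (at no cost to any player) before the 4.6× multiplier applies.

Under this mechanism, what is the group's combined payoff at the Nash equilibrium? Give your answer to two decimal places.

1437.73 hours

The effective private return per unit is now 4.6 × 2.35 / 7 = 1.5443 > 1, so every player's dominant strategy flips to full contribution.
At the Nash equilibrium everyone contributes 19. Group total payoff = 4.6 × 2.35 × 133 = 1437.73.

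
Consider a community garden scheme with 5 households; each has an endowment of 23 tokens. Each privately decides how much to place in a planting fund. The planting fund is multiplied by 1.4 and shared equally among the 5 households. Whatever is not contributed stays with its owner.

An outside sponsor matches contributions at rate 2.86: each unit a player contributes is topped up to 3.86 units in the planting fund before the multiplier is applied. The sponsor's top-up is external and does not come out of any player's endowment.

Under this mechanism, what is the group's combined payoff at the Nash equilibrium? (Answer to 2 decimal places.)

621.46 tokens

Under the mechanism each unit contributed yields 1.4 × 3.86 / 5 = 1.0808 back to its contributor per unit of net cost, which exceeds 1, making full contribution the dominant choice for everyone.
So the Nash equilibrium is full contribution by all 5; the group earns 1.4 × 3.86 × 115 = 621.46.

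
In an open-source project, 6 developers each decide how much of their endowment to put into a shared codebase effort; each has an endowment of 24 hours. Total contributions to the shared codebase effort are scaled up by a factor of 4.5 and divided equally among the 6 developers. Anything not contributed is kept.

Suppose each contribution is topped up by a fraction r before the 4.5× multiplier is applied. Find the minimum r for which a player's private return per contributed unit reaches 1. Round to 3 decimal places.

With matching at rate r, one contributed unit becomes (1 + r) in the shared codebase effort and returns 4.5 × (1 + r) / 6 to the contributor.
Setting this equal to 1: 1 + r = 6/4.5 = 1.3333.
So the minimum matching rate is r = 1.3333 − 1 = 0.333.

0.333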